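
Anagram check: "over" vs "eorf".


Word 1: "over" → sorted: eorv
Word 2: "eorf" → sorted: efor
Same letters? eorv != efor
Anagram = No


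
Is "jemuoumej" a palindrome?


Word: "jemuoumej"
Reversed: "jemuoumej"
Forward == Backward? jemuoumej == jemuoumej
Palindrome = Yes


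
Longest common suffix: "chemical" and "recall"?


Word 1: "chemical"
Word 2: "recall"
Comparing from end:
  Pos -1: 'l' == 'l'
  Pos -2: 'a' != 'l' (stop)
LCS = "l" (length 1)


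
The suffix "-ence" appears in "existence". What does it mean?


Suffix: -ence
As in: existence -> exist + -ence
Meaning = state of


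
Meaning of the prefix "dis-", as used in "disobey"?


Prefix: dis-
As in: disobey -> dis- + obey
Meaning = not / opposite


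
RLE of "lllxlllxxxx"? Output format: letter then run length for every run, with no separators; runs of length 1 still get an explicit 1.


String: "lllxlllxxxx"
Scanning for consecutive runs:
  'l' x 3
  'x' x 1
  'l' x 3
  'x' x 4
RLE = "l3x1l3x4"


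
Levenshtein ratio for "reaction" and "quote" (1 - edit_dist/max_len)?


Word 1: "reaction" (length 8)
Word 2: "quote" (length 5)
One optimal edit sequence:
  1. delete 'r'  (+1)
  2. substitute 'e' -> 'q'  (+1)
  3. substitute 'a' -> 'u'  (+1)
  4. substitute 'c' -> 'o'  (+1)
  5. keep 't'
  6. delete 'i'  (+1)
  7. delete 'o'  (+1)
  8. substitute 'n' -> 'e'  (+1)
Edit distance = 7
Max length = max(8, 5) = 8
Similarity = 1 - 7/8
= 0.1250


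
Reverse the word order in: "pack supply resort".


Original: "pack supply resort"
Words (1..n): pack | supply | resort
Reversed (n..1): resort | supply | pack
Result = "resort supply pack"


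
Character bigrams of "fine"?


Word: "fine" (length 4)
Number of bigrams = 4 - 2 + 1 = 3
  Position 0: "fi"
  Position 1: "in"
  Position 2: "ne"
Bigrams = "fi", "in", "ne"


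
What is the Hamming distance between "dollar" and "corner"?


Comparing character by character (same length = 6):
  Pos 0: 'd' vs 'c' !=
  Pos 1: 'o' vs 'o' =
  Pos 2: 'l' vs 'r' !=
  Pos 3: 'l' vs 'n' !=
  Pos 4: 'a' vs 'e' !=
  Pos 5: 'r' vs 'r' =
Hamming distance = 4


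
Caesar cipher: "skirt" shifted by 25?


Word: "skirt"
Shift: 25
Each letter → (letter + shift) mod 26:
  's' (18) + 25 = 17 → 'r'
  'k' (10) + 25 = 9 → 'j'
  'i' (8) + 25 = 7 → 'h'
  'r' (17) + 25 = 16 → 'q'
  't' (19) + 25 = 18 → 's'
Result = "rjhqs"


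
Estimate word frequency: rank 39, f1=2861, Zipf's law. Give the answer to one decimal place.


Zipf's law: f(r) = f(1) / r
f(1) = 2861
f(39) = 2861 / 39
= 73.4 occurrences


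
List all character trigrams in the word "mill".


Word: "mill" (length 4)
Number of trigrams = 4 - 3 + 1 = 2
  Position 0: "mil"
  Position 1: "ill"
Trigrams = "mil", "ill"


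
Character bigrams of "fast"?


Word: "fast" (length 4)
Number of bigrams = 4 - 2 + 1 = 3
  Position 0: "fa"
  Position 1: "as"
  Position 2: "st"
Bigrams = "fa", "as", "st"


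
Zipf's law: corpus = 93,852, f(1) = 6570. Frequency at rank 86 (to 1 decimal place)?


Zipf's law: f(r) = f(1) / r
f(1) = 6570
f(86) = 6570 / 86
= 76.4 occurrences


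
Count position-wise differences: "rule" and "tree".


Comparing character by character (same length = 4):
  Pos 0: 'r' vs 't' !=
  Pos 1: 'u' vs 'r' !=
  Pos 2: 'l' vs 'e' !=
  Pos 3: 'e' vs 'e' =
Hamming distance = 3


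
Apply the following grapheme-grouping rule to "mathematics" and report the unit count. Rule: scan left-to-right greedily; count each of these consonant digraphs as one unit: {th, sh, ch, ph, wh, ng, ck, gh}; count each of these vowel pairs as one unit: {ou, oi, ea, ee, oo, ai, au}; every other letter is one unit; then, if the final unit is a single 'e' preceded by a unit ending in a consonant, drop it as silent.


Word: "mathematics" (11 letters)
Left-to-right scan:
  [1] 'm' (letter)
  [2] 'a' (letter)
  [3] 'th' (digraph)
  [4] 'e' (letter)
  [5] 'm' (letter)
  [6] 'a' (letter)
  [7] 't' (letter)
  [8] 'i' (letter)
  [9] 'c' (letter)
  [10] 's' (letter)
Units from scan: 10
Sound units = 10 units


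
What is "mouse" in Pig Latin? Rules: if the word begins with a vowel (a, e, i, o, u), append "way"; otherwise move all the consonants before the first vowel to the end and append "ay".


Word: "mouse"
Starts with consonant(s) → move to end, add 'ay'
Consonant cluster: "m"
Pig Latin = "ousemay"


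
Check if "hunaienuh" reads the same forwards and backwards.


Word: "hunaienuh"
Reversed: "huneianuh"
Forward == Backward? hunaienuh != huneianuh
Palindrome = No


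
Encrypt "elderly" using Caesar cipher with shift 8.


Word: "elderly"
Shift: 8
Each letter → (letter + shift) mod 26:
  'e' (4) + 8 = 12 → 'm'
  'l' (11) + 8 = 19 → 't'
  'd' (3) + 8 = 11 → 'l'
  'e' (4) + 8 = 12 → 'm'
  'r' (17) + 8 = 25 → 'z'
  'l' (11) + 8 = 19 → 't'
  'y' (24) + 8 = 6 → 'g'
Result = "mtlmztg"


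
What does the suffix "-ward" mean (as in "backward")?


Suffix: -ward
Example: backward = back + -ward
Meaning = in the direction of


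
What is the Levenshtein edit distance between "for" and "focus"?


Word 1: "for" (length 3)
Word 2: "focus" (length 5)
One optimal edit sequence (insert/delete/substitute each cost 1):
  1. keep 'f'
  2. keep 'o'
  3. insert 'c'  (+1)
  4. insert 'u'  (+1)
  5. substitute 'r' -> 's'  (+1)
Total edit operations: 3
Edit distance = 3


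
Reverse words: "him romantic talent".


Original: "him romantic talent"
Words (1..n): him | romantic | talent
Reversed (n..1): talent | romantic | him
Result = "talent romantic him"


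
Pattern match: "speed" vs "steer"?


Pattern of "speed": [0, 1, 2, 2, 3]
Pattern of "steer": [0, 1, 2, 2, 3]
Patterns match
Same pattern = Yes


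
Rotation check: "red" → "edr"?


Word: "red", Candidate: "edr"
Method: check if candidate is substring of word+word
"redred" contains "edr"? Yes
Is rotation = Yes


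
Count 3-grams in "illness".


Word: "illness" (length 7)
Number of 3-grams = length - 3 + 1 = 7 - 3 + 1
= 5


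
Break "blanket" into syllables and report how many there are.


Word: "blanket"
Syllable breakdown: blan-ket
Counting: 2 parts
= 2 syllables


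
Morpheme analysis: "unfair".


Word: "unfair"
Morphemes: un- | fair
Each morpheme carries meaning
= 2 morphemes


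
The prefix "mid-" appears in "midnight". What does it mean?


Prefix: mid-
Example: midnight = mid- + night
Meaning = middle


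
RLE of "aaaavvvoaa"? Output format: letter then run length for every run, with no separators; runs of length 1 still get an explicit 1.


String: "aaaavvvoaa"
Scanning for consecutive runs:
  'a' x 4
  'v' x 3
  'o' x 1
  'a' x 2
RLE = "a4v3o1a2"


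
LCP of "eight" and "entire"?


Word 1: "eight"
Word 2: "entire"
Comparing from start:
  Pos 0: 'e' == 'e'
  Pos 1: 'i' != 'n' (stop)
LCP = "e" (length 1)


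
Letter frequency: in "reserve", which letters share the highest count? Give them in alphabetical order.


Word: "reserve"
Letter counts:
  'e': 3
  'r': 2
  's': 1
  'v': 1
Maximum count = 3
Most frequent = 'e' (3 times each)


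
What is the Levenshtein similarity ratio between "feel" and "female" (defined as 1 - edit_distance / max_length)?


Word 1: "feel" (length 4)
Word 2: "female" (length 6)
One optimal edit sequence:
  1. keep 'f'
  2. keep 'e'
  3. insert 'm'  (+1)
  4. substitute 'e' -> 'a'  (+1)
  5. keep 'l'
  6. insert 'e'  (+1)
Edit distance = 3
Max length = max(4, 6) = 6
Similarity = 1 - 3/6
= 0.5000


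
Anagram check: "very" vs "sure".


Word 1: "very" → sorted: ervy
Word 2: "sure" → sorted: ersu
Same letters? ervy != ersu
Anagram = No


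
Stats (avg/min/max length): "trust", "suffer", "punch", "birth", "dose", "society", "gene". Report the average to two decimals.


Lengths: "trust"=5, "suffer"=6, "punch"=5, "birth"=5, "dose"=4, "society"=7, "gene"=4
Sum = 36, Count = 7
Average = 36/7 = 5.14
= avg=5.14, min=4, max=7


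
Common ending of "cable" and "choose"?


Word 1: "cable"
Word 2: "choose"
Comparing from end:
  Pos -1: 'e' == 'e'
  Pos -2: 'l' != 's' (stop)
LCS = "e" (length 1)


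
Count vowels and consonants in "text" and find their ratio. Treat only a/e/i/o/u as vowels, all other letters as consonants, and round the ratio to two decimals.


Word: "text"
Vowels (a,e,i,o,u): 1
Consonants: 3
Ratio = 1/3
= 0.33


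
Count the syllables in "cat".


Word: "cat"
Syllable breakdown: cat
Counting: 1 part
= 1 syllable


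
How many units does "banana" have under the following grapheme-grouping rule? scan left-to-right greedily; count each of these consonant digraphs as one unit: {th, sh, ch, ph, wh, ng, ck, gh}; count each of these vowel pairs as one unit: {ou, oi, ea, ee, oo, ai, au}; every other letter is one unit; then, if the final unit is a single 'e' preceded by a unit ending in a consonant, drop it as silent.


Word: "banana" (6 letters)
Left-to-right scan:
  [1] 'b' (letter)
  [2] 'a' (letter)
  [3] 'n' (letter)
  [4] 'a' (letter)
  [5] 'n' (letter)
  [6] 'a' (letter)
Units from scan: 6
Sound units = 6 units


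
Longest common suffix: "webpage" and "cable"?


Word 1: "webpage"
Word 2: "cable"
Comparing from end:
  Pos -1: 'e' == 'e'
  Pos -2: 'g' != 'l' (stop)
LCS = "e" (length 1)


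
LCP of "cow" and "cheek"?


Word 1: "cow"
Word 2: "cheek"
Comparing from start:
  Pos 0: 'c' == 'c'
  Pos 1: 'o' != 'h' (stop)
LCP = "c" (length 1)


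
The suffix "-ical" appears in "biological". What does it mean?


Suffix: -ical
As in: biological -> biology + -ical, with a spelling change
Meaning = relating to


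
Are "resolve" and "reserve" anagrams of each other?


Word 1: "resolve" → sorted: eelorsv
Word 2: "reserve" → sorted: eeerrsv
Same letters? eelorsv != eeerrsv
Anagram = No


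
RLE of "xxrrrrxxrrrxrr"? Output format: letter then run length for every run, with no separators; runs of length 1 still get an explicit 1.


String: "xxrrrrxxrrrxrr"
Scanning for consecutive runs:
  'x' x 2
  'r' x 4
  'x' x 2
  'r' x 3
  'x' x 1
  'r' x 2
RLE = "x2r4x2r3x1r2"


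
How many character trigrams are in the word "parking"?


Word: "parking" (length 7)
Number of 3-grams = length - 3 + 1 = 7 - 3 + 1
= 5


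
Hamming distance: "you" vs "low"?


Comparing character by character (same length = 3):
  Pos 0: 'y' vs 'l' !=
  Pos 1: 'o' vs 'o' =
  Pos 2: 'u' vs 'w' !=
Hamming distance = 2


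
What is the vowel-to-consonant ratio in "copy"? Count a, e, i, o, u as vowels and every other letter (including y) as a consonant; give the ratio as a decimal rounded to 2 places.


Word: "copy"
Vowels (a,e,i,o,u): 1
Consonants: 3
Ratio = 1/3
= 0.33


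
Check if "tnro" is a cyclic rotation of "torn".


Word: "torn", Candidate: "tnro"
Method: check if candidate is substring of word+word
"torntorn" contains "tnro"? No
Is rotation = No


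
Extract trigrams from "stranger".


Word: "stranger" (length 8)
Number of trigrams = 8 - 3 + 1 = 6
  Position 0: "str"
  Position 1: "tra"
  Position 2: "ran"
  Position 3: "ang"
  Position 4: "nge"
  Position 5: "ger"
Trigrams = "str", "tra", "ran", "ang", "nge", "ger"


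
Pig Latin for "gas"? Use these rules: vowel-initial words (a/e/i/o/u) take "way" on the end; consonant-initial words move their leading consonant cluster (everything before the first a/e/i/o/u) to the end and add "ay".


Word: "gas"
Starts with consonant(s) → move to end, add 'ay'
Consonant cluster: "g"
Pig Latin = "asgay"


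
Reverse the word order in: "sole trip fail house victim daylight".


Original: "sole trip fail house victim daylight"
Words (1..n): sole | trip | fail | house | victim | daylight
Reversed (n..1): daylight | victim | house | fail | trip | sole
Result = "daylight victim house fail trip sole"


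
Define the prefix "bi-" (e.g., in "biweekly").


Prefix: bi-
Example: biweekly = bi- + weekly
Meaning = two


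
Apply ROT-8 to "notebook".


Word: "notebook"
Shift: 8
Each letter → (letter + shift) mod 26:
  'n' (13) + 8 = 21 → 'v'
  'o' (14) + 8 = 22 → 'w'
  't' (19) + 8 = 1 → 'b'
  'e' (4) + 8 = 12 → 'm'
  'b' (1) + 8 = 9 → 'j'
  'o' (14) + 8 = 22 → 'w'
  'o' (14) + 8 = 22 → 'w'
  'k' (10) + 8 = 18 → 's'
Result = "vwbmjwws"


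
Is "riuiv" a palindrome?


Word: "riuiv"
Reversed: "viuir"
Forward == Backward? riuiv != viuir
Palindrome = No


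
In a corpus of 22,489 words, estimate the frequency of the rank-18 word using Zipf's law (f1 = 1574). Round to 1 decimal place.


Zipf's law: f(r) = f(1) / r
f(1) = 1574
f(18) = 1574 / 18
= 87.4 occurrences


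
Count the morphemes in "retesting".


Word: "retesting"
Morphemes: re- / test / -ing
Each morpheme carries meaning
= 3 morphemes


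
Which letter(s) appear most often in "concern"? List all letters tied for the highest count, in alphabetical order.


Word: "concern"
Letter counts:
  'c': 2
  'e': 1
  'n': 2
  'o': 1
  'r': 1
Maximum count = 2
Most frequent = 'c', 'n' (2 times each)


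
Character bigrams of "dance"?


Word: "dance" (length 5)
Number of bigrams = 5 - 2 + 1 = 4
  Position 0: "da"
  Position 1: "an"
  Position 2: "nc"
  Position 3: "ce"
Bigrams = "da", "an", "nc", "ce"


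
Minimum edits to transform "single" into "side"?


Word 1: "single" (length 6)
Word 2: "side" (length 4)
One optimal edit sequence (insert/delete/substitute each cost 1):
  1. keep 's'
  2. keep 'i'
  3. delete 'n'  (+1)
  4. delete 'g'  (+1)
  5. substitute 'l' -> 'd'  (+1)
  6. keep 'e'
Total edit operations: 3
Edit distance = 3


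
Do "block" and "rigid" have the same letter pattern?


Pattern of "block": [0, 1, 2, 3, 4]
Pattern of "rigid": [0, 1, 2, 1, 3]
Patterns do not match
Same pattern = No


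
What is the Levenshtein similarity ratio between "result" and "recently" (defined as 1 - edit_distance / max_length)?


Word 1: "result" (length 6)
Word 2: "recently" (length 8)
One optimal edit sequence:
  1. keep 'r'
  2. insert 'e'  (+1)
  3. insert 'c'  (+1)
  4. keep 'e'
  5. substitute 's' -> 'n'  (+1)
  6. substitute 'u' -> 't'  (+1)
  7. keep 'l'
  8. substitute 't' -> 'y'  (+1)
Edit distance = 5
Max length = max(6, 8) = 8
Similarity = 1 - 5/8
= 0.3750


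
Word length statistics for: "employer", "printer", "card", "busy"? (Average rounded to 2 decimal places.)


Lengths: "employer"=8, "printer"=7, "card"=4, "busy"=4
Sum = 23, Count = 4
Average = 23/4 = 5.75
= avg=5.75, min=4, max=8


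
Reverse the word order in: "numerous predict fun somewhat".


Original: "numerous predict fun somewhat"
Words (1..n): numerous | predict | fun | somewhat
Reversed (n..1): somewhat | fun | predict | numerous
Result = "somewhat fun predict numerous"


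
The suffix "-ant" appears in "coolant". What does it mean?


Suffix: -ant
As in: coolant -> cool + -ant
Meaning = one who / that which


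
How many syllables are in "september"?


Word: "september"
Syllable breakdown: sep / tem / ber
Counting: 3 parts
= 3 syllables


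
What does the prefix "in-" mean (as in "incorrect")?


Prefix: in-
Example: incorrect = in- + correct
Meaning = not / into


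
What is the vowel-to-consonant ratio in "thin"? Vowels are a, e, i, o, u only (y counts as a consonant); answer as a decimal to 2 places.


Word: "thin"
Vowels (a,e,i,o,u): 1
Consonants: 3
Ratio = 1/3
= 0.33


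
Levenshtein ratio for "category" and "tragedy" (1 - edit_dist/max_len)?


Word 1: "category" (length 8)
Word 2: "tragedy" (length 7)
One optimal edit sequence:
  1. delete 'c'  (+1)
  2. substitute 'a' -> 't'  (+1)
  3. substitute 't' -> 'r'  (+1)
  4. substitute 'e' -> 'a'  (+1)
  5. keep 'g'
  6. substitute 'o' -> 'e'  (+1)
  7. substitute 'r' -> 'd'  (+1)
  8. keep 'y'
Edit distance = 6
Max length = max(8, 7) = 8
Similarity = 1 - 6/8
= 0.2500


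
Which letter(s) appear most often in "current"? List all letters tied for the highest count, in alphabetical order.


Word: "current"
Letter counts:
  'c': 1
  'e': 1
  'n': 1
  'r': 2
  't': 1
  'u': 1
Maximum count = 2
Most frequent = 'r' (2 times each)


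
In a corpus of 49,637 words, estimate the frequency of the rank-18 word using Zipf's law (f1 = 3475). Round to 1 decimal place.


Zipf's law: f(r) = f(1) / r
f(1) = 3475
f(18) = 3475 / 18
= 193.1 occurrences


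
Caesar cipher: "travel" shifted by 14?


Word: "travel"
Shift: 14
Each letter → (letter + shift) mod 26:
  't' (19) + 14 = 7 → 'h'
  'r' (17) + 14 = 5 → 'f'
  'a' (0) + 14 = 14 → 'o'
  'v' (21) + 14 = 9 → 'j'
  'e' (4) + 14 = 18 → 's'
  'l' (11) + 14 = 25 → 'z'
Result = "hfojsz"


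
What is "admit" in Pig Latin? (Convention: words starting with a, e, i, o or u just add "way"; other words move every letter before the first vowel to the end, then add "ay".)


Word: "admit"
Starts with vowel → add 'way'
Pig Latin = "admitway"


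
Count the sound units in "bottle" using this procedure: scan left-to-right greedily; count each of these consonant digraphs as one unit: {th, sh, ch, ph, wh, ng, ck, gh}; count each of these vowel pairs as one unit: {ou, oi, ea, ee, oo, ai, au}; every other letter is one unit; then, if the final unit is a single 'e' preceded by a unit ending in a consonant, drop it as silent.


Word: "bottle" (6 letters)
Left-to-right scan:
  1. 'b' (letter)
  2. 'o' (letter)
  3. 't' (letter)
  4. 't' (letter)
  5. 'l' (letter)
  6. 'e' (letter)
Units from scan: 6
Final unit is 'e' after a consonant -> drop as silent (-1)
Sound units = 5 units


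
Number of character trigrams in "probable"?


Word: "probable" (length 8)
Number of 3-grams = length - 3 + 1 = 8 - 3 + 1
= 6


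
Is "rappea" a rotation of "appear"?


Word: "appear", Candidate: "rappea"
Method: check if candidate is substring of word+word
"appearappear" contains "rappea"? Yes
Is rotation = Yes


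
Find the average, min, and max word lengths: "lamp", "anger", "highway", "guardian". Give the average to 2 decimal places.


Lengths: "lamp"=4, "anger"=5, "highway"=7, "guardian"=8
Sum = 24, Count = 4
Average = 24/4 = 6.00
= avg=6.00, min=4, max=8


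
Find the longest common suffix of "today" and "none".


Word 1: "today"
Word 2: "none"
Comparing from end:
  Pos -1: 'y' != 'e' (stop)
LCS = "" (length 0)


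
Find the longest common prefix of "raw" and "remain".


Word 1: "raw"
Word 2: "remain"
Comparing from start:
  Pos 0: 'r' == 'r'
  Pos 1: 'a' != 'e' (stop)
LCP = "r" (length 1)


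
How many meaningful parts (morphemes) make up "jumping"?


Word: "jumping"
Morphemes: jump | -ing
Each morpheme carries meaning
= 2 morphemes


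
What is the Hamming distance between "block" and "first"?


Comparing character by character (same length = 5):
  Pos 0: 'b' vs 'f' !=
  Pos 1: 'l' vs 'i' !=
  Pos 2: 'o' vs 'r' !=
  Pos 3: 'c' vs 's' !=
  Pos 4: 'k' vs 't' !=
Hamming distance = 5


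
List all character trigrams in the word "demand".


Word: "demand" (length 6)
Number of trigrams = 6 - 3 + 1 = 4
  Position 0: "dem"
  Position 1: "ema"
  Position 2: "man"
  Position 3: "and"
Trigrams = "dem", "ema", "man", "and"


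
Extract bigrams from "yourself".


Word: "yourself" (length 8)
Number of bigrams = 8 - 2 + 1 = 7
  Position 0: "yo"
  Position 1: "ou"
  Position 2: "ur"
  Position 3: "rs"
  Position 4: "se"
  Position 5: "el"
  Position 6: "lf"
Bigrams = "yo", "ou", "ur", "rs", "se", "el", "lf"


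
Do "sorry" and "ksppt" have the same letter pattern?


Pattern of "sorry": [0, 1, 2, 2, 3]
Pattern of "ksppt": [0, 1, 2, 2, 3]
Patterns match
Same pattern = Yes


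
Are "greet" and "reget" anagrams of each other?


Word 1: "greet" → sorted: eegrt
Word 2: "reget" → sorted: eegrt
Same letters? eegrt == eegrt
Anagram = Yes


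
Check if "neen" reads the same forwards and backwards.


Word: "neen"
Reversed: "neen"
Forward == Backward? neen == neen
Palindrome = Yes


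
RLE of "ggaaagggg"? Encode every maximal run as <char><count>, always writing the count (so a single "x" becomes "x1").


String: "ggaaagggg"
Scanning for consecutive runs:
  'g' x 2
  'a' x 3
  'g' x 4
RLE = "g2a3g4"


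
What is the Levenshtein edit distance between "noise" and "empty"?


Word 1: "noise" (length 5)
Word 2: "empty" (length 5)
One optimal edit sequence (insert/delete/substitute each cost 1):
  1. substitute 'n' -> 'e'  (+1)
  2. substitute 'o' -> 'm'  (+1)
  3. substitute 'i' -> 'p'  (+1)
  4. substitute 's' -> 't'  (+1)
  5. substitute 'e' -> 'y'  (+1)
Total edit operations: 5
Edit distance = 5


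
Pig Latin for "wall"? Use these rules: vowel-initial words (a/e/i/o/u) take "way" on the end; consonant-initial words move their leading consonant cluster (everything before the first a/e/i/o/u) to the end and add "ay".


Word: "wall"
Starts with consonant(s) → move to end, add 'ay'
Consonant cluster: "w"
Pig Latin = "allway"


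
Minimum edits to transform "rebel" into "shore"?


Word 1: "rebel" (length 5)
Word 2: "shore" (length 5)
One optimal edit sequence (insert/delete/substitute each cost 1):
  1. substitute 'r' -> 's'  (+1)
  2. substitute 'e' -> 'h'  (+1)
  3. substitute 'b' -> 'o'  (+1)
  4. substitute 'e' -> 'r'  (+1)
  5. substitute 'l' -> 'e'  (+1)
Total edit operations: 5
Edit distance = 5


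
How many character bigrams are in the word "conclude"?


Word: "conclude" (length 8)
Number of 2-grams = length - 2 + 1 = 8 - 2 + 1
= 7


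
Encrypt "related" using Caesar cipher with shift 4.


Word: "related"
Shift: 4
Each letter → (letter + shift) mod 26:
  'r' (17) + 4 = 21 → 'v'
  'e' (4) + 4 = 8 → 'i'
  'l' (11) + 4 = 15 → 'p'
  'a' (0) + 4 = 4 → 'e'
  't' (19) + 4 = 23 → 'x'
  'e' (4) + 4 = 8 → 'i'
  'd' (3) + 4 = 7 → 'h'
Result = "vipexih"


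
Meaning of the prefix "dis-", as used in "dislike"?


Prefix: dis-
As in: dislike -> dis- + like
Meaning = not / opposite


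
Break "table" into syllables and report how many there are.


Word: "table"
Syllable breakdown: ta · ble
Counting: 2 parts
= 2 syllables


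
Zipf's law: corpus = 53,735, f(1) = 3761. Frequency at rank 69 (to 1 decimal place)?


Zipf's law: f(r) = f(1) / r
f(1) = 3761
f(69) = 3761 / 69
= 54.5 occurrences


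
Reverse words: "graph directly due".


Original: "graph directly due"
Words (1..n): graph | directly | due
Reversed (n..1): due | directly | graph
Result = "due directly graph"


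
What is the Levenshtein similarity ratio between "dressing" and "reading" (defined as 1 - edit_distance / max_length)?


Word 1: "dressing" (length 8)
Word 2: "reading" (length 7)
One optimal edit sequence:
  1. delete 'd'  (+1)
  2. keep 'r'
  3. keep 'e'
  4. substitute 's' -> 'a'  (+1)
  5. substitute 's' -> 'd'  (+1)
  6. keep 'i'
  7. keep 'n'
  8. keep 'g'
Edit distance = 3
Max length = max(8, 7) = 8
Similarity = 1 - 3/8
= 0.6250


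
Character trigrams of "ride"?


Word: "ride" (length 4)
Number of trigrams = 4 - 3 + 1 = 2
  Position 0: "rid"
  Position 1: "ide"
Trigrams = "rid", "ide"


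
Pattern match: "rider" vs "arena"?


Pattern of "rider": [0, 1, 2, 3, 0]
Pattern of "arena": [0, 1, 2, 3, 0]
Patterns match
Same pattern = Yes


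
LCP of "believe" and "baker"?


Word 1: "believe"
Word 2: "baker"
Comparing from start:
  Pos 0: 'b' == 'b'
  Pos 1: 'e' != 'a' (stop)
LCP = "b" (length 1)


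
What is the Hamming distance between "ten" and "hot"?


Comparing character by character (same length = 3):
  Pos 0: 't' vs 'h' !=
  Pos 1: 'e' vs 'o' !=
  Pos 2: 'n' vs 't' !=
Hamming distance = 3


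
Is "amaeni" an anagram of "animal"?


Word 1: "animal" → sorted: aailmn
Word 2: "amaeni" → sorted: aaeimn
Same letters? aailmn != aaeimn
Anagram = No


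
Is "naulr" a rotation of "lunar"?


Word: "lunar", Candidate: "naulr"
Method: check if candidate is substring of word+word
"lunarlunar" contains "naulr"? No
Is rotation = No


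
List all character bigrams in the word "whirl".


Word: "whirl" (length 5)
Number of bigrams = 5 - 2 + 1 = 4
  Position 0: "wh"
  Position 1: "hi"
  Position 2: "ir"
  Position 3: "rl"
Bigrams = "wh", "hi", "ir", "rl"


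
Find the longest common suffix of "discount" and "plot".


Word 1: "discount"
Word 2: "plot"
Comparing from end:
  Pos -1: 't' == 't'
  Pos -2: 'n' != 'o' (stop)
LCS = "t" (length 1)


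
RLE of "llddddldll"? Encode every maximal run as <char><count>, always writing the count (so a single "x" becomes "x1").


String: "llddddldll"
Scanning for consecutive runs:
  'l' x 2
  'd' x 4
  'l' x 1
  'd' x 1
  'l' x 2
RLE = "l2d4l1d1l2"


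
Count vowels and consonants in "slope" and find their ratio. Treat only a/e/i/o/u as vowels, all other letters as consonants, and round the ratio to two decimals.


Word: "slope"
Vowels (a,e,i,o,u): 2
Consonants: 3
Ratio = 2/3
= 0.67


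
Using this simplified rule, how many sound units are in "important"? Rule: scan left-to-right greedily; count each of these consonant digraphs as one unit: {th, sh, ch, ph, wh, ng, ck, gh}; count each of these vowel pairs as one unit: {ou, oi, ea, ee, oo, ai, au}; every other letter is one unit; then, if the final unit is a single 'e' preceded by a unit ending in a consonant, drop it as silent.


Word: "important" (9 letters)
Left-to-right scan:
  (1) 'i' (letter)
  (2) 'm' (letter)
  (3) 'p' (letter)
  (4) 'o' (letter)
  (5) 'r' (letter)
  (6) 't' (letter)
  (7) 'a' (letter)
  (8) 'n' (letter)
  (9) 't' (letter)
Units from scan: 9
Sound units = 9 units


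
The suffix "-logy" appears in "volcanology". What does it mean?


Suffix: -logy
Example: volcanology = volcano + -logy
Meaning = study of


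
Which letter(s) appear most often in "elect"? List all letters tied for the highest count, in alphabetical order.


Word: "elect"
Letter counts:
  'c': 1
  'e': 2
  'l': 1
  't': 1
Maximum count = 2
Most frequent = 'e' (2 times each)


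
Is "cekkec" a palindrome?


Word: "cekkec"
Reversed: "cekkec"
Forward == Backward? cekkec == cekkec
Palindrome = Yes


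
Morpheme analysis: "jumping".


Word: "jumping"
Morphemes: jump / -ing
Each morpheme carries meaning
= 2 morphemes


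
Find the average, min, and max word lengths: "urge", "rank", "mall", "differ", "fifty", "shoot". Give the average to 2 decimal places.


Lengths: "urge"=4, "rank"=4, "mall"=4, "differ"=6, "fifty"=5, "shoot"=5
Sum = 28, Count = 6
Average = 28/6 = 4.67
= avg=4.67, min=4, max=6


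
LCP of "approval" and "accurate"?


Word 1: "approval"
Word 2: "accurate"
Comparing from start:
  Pos 0: 'a' == 'a'
  Pos 1: 'p' != 'c' (stop)
LCP = "a" (length 1)


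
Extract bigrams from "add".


Word: "add" (length 3)
Number of bigrams = 3 - 2 + 1 = 2
  Position 0: "ad"
  Position 1: "dd"
Bigrams = "ad", "dd"


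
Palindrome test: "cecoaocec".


Word: "cecoaocec"
Reversed: "cecoaocec"
Forward == Backward? cecoaocec == cecoaocec
Palindrome = Yes


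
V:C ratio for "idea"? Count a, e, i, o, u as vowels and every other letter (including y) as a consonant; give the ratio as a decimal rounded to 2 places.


Word: "idea"
Vowels (a,e,i,o,u): 3
Consonants: 1
Ratio = 3/1
= 3.00


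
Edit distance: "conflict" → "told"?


Word 1: "conflict" (length 8)
Word 2: "told" (length 4)
One optimal edit sequence (insert/delete/substitute each cost 1):
  1. substitute 'c' -> 't'  (+1)
  2. keep 'o'
  3. delete 'n'  (+1)
  4. delete 'f'  (+1)
  5. keep 'l'
  6. delete 'i'  (+1)
  7. delete 'c'  (+1)
  8. substitute 't' -> 'd'  (+1)
Total edit operations: 6
Edit distance = 6


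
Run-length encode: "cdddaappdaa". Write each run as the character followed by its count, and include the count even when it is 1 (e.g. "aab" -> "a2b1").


String: "cdddaappdaa"
Scanning for consecutive runs:
  'c' x 1
  'd' x 3
  'a' x 2
  'p' x 2
  'd' x 1
  'a' x 2
RLE = "c1d3a2p2d1a2"


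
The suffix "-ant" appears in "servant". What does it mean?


Suffix: -ant
Example: servant = serve + -ant, with a spelling change
Meaning = one who / that which


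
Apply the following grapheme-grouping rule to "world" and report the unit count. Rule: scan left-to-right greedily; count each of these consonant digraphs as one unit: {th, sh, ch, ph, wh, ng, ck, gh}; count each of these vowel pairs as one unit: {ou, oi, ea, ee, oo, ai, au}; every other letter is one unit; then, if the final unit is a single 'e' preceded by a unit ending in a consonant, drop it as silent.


Word: "world" (5 letters)
Left-to-right scan:
  [1] 'w' (letter)
  [2] 'o' (letter)
  [3] 'r' (letter)
  [4] 'l' (letter)
  [5] 'd' (letter)
Units from scan: 5
Sound units = 5 units


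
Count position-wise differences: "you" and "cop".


Comparing character by character (same length = 3):
  Pos 0: 'y' vs 'c' !=
  Pos 1: 'o' vs 'o' =
  Pos 2: 'u' vs 'p' !=
Hamming distance = 2


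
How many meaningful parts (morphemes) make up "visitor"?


Word: "visitor"
Morphemes: visit + -or
Each morpheme carries meaning
= 2 morphemes


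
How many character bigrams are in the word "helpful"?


Word: "helpful" (length 7)
Number of 2-grams = length - 2 + 1 = 7 - 2 + 1
= 6


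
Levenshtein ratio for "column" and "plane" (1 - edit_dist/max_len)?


Word 1: "column" (length 6)
Word 2: "plane" (length 5)
One optimal edit sequence:
  1. delete 'c'  (+1)
  2. substitute 'o' -> 'p'  (+1)
  3. keep 'l'
  4. substitute 'u' -> 'a'  (+1)
  5. substitute 'm' -> 'n'  (+1)
  6. substitute 'n' -> 'e'  (+1)
Edit distance = 5
Max length = max(6, 5) = 6
Similarity = 1 - 5/6
= 0.1667


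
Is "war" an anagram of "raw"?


Word 1: "raw" → sorted: arw
Word 2: "war" → sorted: arw
Same letters? arw == arw
Anagram = Yes


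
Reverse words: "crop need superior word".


Original: "crop need superior word"
Words (1..n): crop | need | superior | word
Reversed (n..1): word | superior | need | crop
Result = "word superior need crop"


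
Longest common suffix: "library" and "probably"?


Word 1: "library"
Word 2: "probably"
Comparing from end:
  Pos -1: 'y' == 'y'
  Pos -2: 'r' != 'l' (stop)
LCS = "y" (length 1)


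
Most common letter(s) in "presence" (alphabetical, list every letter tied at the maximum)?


Word: "presence"
Letter counts:
  'c': 1
  'e': 3
  'n': 1
  'p': 1
  'r': 1
  's': 1
Maximum count = 3
Most frequent = 'e' (3 times each)


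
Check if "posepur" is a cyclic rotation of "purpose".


Word: "purpose", Candidate: "posepur"
Method: check if candidate is substring of word+word
"purposepurpose" contains "posepur"? Yes
Is rotation = Yes


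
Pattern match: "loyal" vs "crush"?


Pattern of "loyal": [0, 1, 2, 3, 0]
Pattern of "crush": [0, 1, 2, 3, 4]
Patterns do not match
Same pattern = No


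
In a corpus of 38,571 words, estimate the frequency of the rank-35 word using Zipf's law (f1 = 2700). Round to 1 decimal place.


Zipf's law: f(r) = f(1) / r
f(1) = 2700
f(35) = 2700 / 35
= 77.1 occurrences


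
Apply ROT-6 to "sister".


Word: "sister"
Shift: 6
Each letter → (letter + shift) mod 26:
  's' (18) + 6 = 24 → 'y'
  'i' (8) + 6 = 14 → 'o'
  's' (18) + 6 = 24 → 'y'
  't' (19) + 6 = 25 → 'z'
  'e' (4) + 6 = 10 → 'k'
  'r' (17) + 6 = 23 → 'x'
Result = "yoyzkx"


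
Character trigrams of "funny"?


Word: "funny" (length 5)
Number of trigrams = 5 - 3 + 1 = 3
  Position 0: "fun"
  Position 1: "unn"
  Position 2: "nny"
Trigrams = "fun", "unn", "nny"


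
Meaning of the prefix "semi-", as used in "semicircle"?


Prefix: semi-
Example: semicircle (semi- + circle)
Meaning = half


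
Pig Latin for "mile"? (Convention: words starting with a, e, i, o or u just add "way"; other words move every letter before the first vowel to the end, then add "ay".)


Word: "mile"
Starts with consonant(s) → move to end, add 'ay'
Consonant cluster: "m"
Pig Latin = "ilemay"


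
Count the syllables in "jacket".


Word: "jacket"
Syllable breakdown: jack · et
Counting: 2 parts
= 2 syllables


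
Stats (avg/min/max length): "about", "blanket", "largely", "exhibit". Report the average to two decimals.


Lengths: "about"=5, "blanket"=7, "largely"=7, "exhibit"=7
Sum = 26, Count = 4
Average = 26/4 = 6.50
= avg=6.50, min=5, max=7


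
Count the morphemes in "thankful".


Word: "thankful"
Morphemes: thank + -ful
Each morpheme carries meaning
= 2 morphemes


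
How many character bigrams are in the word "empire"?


Word: "empire" (length 6)
Number of 2-grams = length - 2 + 1 = 6 - 2 + 1
= 5


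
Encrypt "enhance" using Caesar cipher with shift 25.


Word: "enhance"
Shift: 25
Each letter → (letter + shift) mod 26:
  'e' (4) + 25 = 3 → 'd'
  'n' (13) + 25 = 12 → 'm'
  'h' (7) + 25 = 6 → 'g'
  'a' (0) + 25 = 25 → 'z'
  'n' (13) + 25 = 12 → 'm'
  'c' (2) + 25 = 1 → 'b'
  'e' (4) + 25 = 3 → 'd'
Result = "dmgzmbd"


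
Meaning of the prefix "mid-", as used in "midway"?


Prefix: mid-
Example: midway (mid- + way)
Meaning = middle


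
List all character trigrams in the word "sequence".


Word: "sequence" (length 8)
Number of trigrams = 8 - 3 + 1 = 6
  Position 0: "seq"
  Position 1: "equ"
  Position 2: "que"
  Position 3: "uen"
  Position 4: "enc"
  Position 5: "nce"
Trigrams = "seq", "equ", "que", "uen", "enc", "nce"


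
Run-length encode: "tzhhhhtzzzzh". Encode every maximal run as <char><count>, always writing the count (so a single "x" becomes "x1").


String: "tzhhhhtzzzzh"
Scanning for consecutive runs:
  't' x 1
  'z' x 1
  'h' x 4
  't' x 1
  'z' x 4
  'h' x 1
RLE = "t1z1h4t1z4h1"


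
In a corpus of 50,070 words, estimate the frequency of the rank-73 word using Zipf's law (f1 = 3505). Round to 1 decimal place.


Zipf's law: f(r) = f(1) / r
f(1) = 3505
f(73) = 3505 / 73
= 48.0 occurrences


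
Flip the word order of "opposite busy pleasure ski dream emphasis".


Original: "opposite busy pleasure ski dream emphasis"
Words (1..n): opposite | busy | pleasure | ski | dream | emphasis
Reversed (n..1): emphasis | dream | ski | pleasure | busy | opposite
Result = "emphasis dream ski pleasure busy opposite"


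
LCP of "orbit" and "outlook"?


Word 1: "orbit"
Word 2: "outlook"
Comparing from start:
  Pos 0: 'o' == 'o'
  Pos 1: 'r' != 'u' (stop)
LCP = "o" (length 1)


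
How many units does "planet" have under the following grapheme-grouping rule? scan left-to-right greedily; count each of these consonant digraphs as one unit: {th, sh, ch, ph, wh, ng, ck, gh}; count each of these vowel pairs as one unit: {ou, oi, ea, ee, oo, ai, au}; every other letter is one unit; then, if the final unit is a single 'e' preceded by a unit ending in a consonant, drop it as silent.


Word: "planet" (6 letters)
Left-to-right scan:
  [1] 'p' (letter)
  [2] 'l' (letter)
  [3] 'a' (letter)
  [4] 'n' (letter)
  [5] 'e' (letter)
  [6] 't' (letter)
Units from scan: 6
Sound units = 6 units


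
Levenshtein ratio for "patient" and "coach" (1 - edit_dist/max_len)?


Word 1: "patient" (length 7)
Word 2: "coach" (length 5)
One optimal edit sequence:
  1. delete 'p'  (+1)
  2. delete 'a'  (+1)
  3. substitute 't' -> 'c'  (+1)
  4. substitute 'i' -> 'o'  (+1)
  5. substitute 'e' -> 'a'  (+1)
  6. substitute 'n' -> 'c'  (+1)
  7. substitute 't' -> 'h'  (+1)
Edit distance = 7
Max length = max(7, 5) = 7
Similarity = 1 - 7/7
= 0.0000


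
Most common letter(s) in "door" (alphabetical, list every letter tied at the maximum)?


Word: "door"
Letter counts:
  'd': 1
  'o': 2
  'r': 1
Maximum count = 2
Most frequent = 'o' (2 times each)


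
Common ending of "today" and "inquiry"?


Word 1: "today"
Word 2: "inquiry"
Comparing from end:
  Pos -1: 'y' == 'y'
  Pos -2: 'a' != 'r' (stop)
LCS = "y" (length 1)


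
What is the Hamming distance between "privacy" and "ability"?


Comparing character by character (same length = 7):
  Pos 0: 'p' vs 'a' !=
  Pos 1: 'r' vs 'b' !=
  Pos 2: 'i' vs 'i' =
  Pos 3: 'v' vs 'l' !=
  Pos 4: 'a' vs 'i' !=
  Pos 5: 'c' vs 't' !=
  Pos 6: 'y' vs 'y' =
Hamming distance = 5


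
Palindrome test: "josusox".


Word: "josusox"
Reversed: "xosusoj"
Forward == Backward? josusox != xosusoj
Palindrome = No


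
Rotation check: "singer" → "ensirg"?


Word: "singer", Candidate: "ensirg"
Method: check if candidate is substring of word+word
"singersinger" contains "ensirg"? No
Is rotation = No


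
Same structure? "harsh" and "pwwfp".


Pattern of "harsh": [0, 1, 2, 3, 0]
Pattern of "pwwfp": [0, 1, 1, 2, 0]
Patterns do not match
Same pattern = No


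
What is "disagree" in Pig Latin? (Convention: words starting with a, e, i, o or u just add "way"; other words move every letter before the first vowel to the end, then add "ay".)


Word: "disagree"
Starts with consonant(s) → move to end, add 'ay'
Consonant cluster: "d"
Pig Latin = "isagreeday"


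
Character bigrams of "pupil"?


Word: "pupil" (length 5)
Number of bigrams = 5 - 2 + 1 = 4
  Position 0: "pu"
  Position 1: "up"
  Position 2: "pi"
  Position 3: "il"
Bigrams = "pu", "up", "pi", "il"


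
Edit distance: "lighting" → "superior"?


Word 1: "lighting" (length 8)
Word 2: "superior" (length 8)
One optimal edit sequence (insert/delete/substitute each cost 1):
  1. substitute 'l' -> 's'  (+1)
  2. substitute 'i' -> 'u'  (+1)
  3. substitute 'g' -> 'p'  (+1)
  4. substitute 'h' -> 'e'  (+1)
  5. substitute 't' -> 'r'  (+1)
  6. keep 'i'
  7. substitute 'n' -> 'o'  (+1)
  8. substitute 'g' -> 'r'  (+1)
Total edit operations: 7
Edit distance = 7


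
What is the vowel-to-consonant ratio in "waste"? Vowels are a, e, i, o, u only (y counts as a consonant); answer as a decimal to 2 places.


Word: "waste"
Vowels (a,e,i,o,u): 2
Consonants: 3
Ratio = 2/3
= 0.67


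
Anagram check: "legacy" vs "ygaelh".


Word 1: "legacy" → sorted: acegly
Word 2: "ygaelh" → sorted: aeghly
Same letters? acegly != aeghly
Anagram = No


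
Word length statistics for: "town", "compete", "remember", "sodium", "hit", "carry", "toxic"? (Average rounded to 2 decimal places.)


Lengths: "town"=4, "compete"=7, "remember"=8, "sodium"=6, "hit"=3, "carry"=5, "toxic"=5
Sum = 38, Count = 7
Average = 38/7 = 5.43
= avg=5.43, min=3, max=8


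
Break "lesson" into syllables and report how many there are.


Word: "lesson"
Syllable breakdown: les | son
Counting: 2 parts
= 2 syllables


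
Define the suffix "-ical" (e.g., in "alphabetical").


Suffix: -ical
As in: alphabetical -> alphabet + -ical
Meaning = relating to


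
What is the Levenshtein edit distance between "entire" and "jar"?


Word 1: "entire" (length 6)
Word 2: "jar" (length 3)
One optimal edit sequence (insert/delete/substitute each cost 1):
  1. delete 'e'  (+1)
  2. delete 'n'  (+1)
  3. substitute 't' -> 'j'  (+1)
  4. substitute 'i' -> 'a'  (+1)
  5. keep 'r'
  6. delete 'e'  (+1)
Total edit operations: 5
Edit distance = 5


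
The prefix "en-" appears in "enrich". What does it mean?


Prefix: en-
Example: enrich = en- + rich
Meaning = cause to / put into


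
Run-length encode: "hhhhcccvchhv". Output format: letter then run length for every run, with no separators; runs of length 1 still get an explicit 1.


String: "hhhhcccvchhv"
Scanning for consecutive runs:
  'h' x 4
  'c' x 3
  'v' x 1
  'c' x 1
  'h' x 2
  'v' x 1
RLE = "h4c3v1c1h2v1"


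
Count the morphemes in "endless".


Word: "endless"
Morphemes: end / -less
Each morpheme carries meaning
= 2 morphemes


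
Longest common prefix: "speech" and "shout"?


Word 1: "speech"
Word 2: "shout"
Comparing from start:
  Pos 0: 's' == 's'
  Pos 1: 'p' != 'h' (stop)
LCP = "s" (length 1)


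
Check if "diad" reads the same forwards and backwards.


Word: "diad"
Reversed: "daid"
Forward == Backward? diad != daid
Palindrome = No


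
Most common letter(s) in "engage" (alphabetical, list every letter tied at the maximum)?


Word: "engage"
Letter counts:
  'a': 1
  'e': 2
  'g': 2
  'n': 1
Maximum count = 2
Most frequent = 'e', 'g' (2 times each)
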